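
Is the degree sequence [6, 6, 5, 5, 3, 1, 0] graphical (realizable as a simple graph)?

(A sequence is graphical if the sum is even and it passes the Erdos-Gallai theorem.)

Sum of degrees = 26. Sum is even but fails Erdos-Gallai. The sequence is NOT graphical.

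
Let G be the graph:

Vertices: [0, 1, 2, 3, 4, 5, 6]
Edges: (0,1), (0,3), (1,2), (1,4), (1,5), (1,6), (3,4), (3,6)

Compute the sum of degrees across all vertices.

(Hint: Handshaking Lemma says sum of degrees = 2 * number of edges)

Count edges: 8 edges.
By Handshaking Lemma: sum of degrees = 2 * 8 = 16.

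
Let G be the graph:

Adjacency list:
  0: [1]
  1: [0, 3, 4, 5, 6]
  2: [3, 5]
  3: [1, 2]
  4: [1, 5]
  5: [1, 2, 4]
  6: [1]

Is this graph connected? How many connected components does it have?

Checking connectivity: the graph has 1 connected component(s).
All vertices are reachable from each other. The graph IS connected.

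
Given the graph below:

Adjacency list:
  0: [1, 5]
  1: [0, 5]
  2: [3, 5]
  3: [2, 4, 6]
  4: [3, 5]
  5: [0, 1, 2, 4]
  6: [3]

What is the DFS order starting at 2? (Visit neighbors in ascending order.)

DFS from vertex 2 (neighbors processed in ascending order):
Visit order: 2, 3, 4, 5, 0, 1, 6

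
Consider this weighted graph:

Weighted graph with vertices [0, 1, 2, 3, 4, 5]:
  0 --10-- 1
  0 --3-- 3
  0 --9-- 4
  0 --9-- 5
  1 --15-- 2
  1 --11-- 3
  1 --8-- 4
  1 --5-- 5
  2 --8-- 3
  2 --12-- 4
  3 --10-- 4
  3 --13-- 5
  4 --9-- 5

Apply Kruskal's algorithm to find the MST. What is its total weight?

Applying Kruskal's algorithm (sort edges by weight, add if no cycle):
  Add (0,3) w=3
  Add (1,5) w=5
  Add (1,4) w=8
  Add (2,3) w=8
  Add (0,4) w=9
  Skip (0,5) w=9 (creates cycle)
  Skip (4,5) w=9 (creates cycle)
  Skip (0,1) w=10 (creates cycle)
  Skip (3,4) w=10 (creates cycle)
  Skip (1,3) w=11 (creates cycle)
  Skip (2,4) w=12 (creates cycle)
  Skip (3,5) w=13 (creates cycle)
  Skip (1,2) w=15 (creates cycle)
MST weight = 33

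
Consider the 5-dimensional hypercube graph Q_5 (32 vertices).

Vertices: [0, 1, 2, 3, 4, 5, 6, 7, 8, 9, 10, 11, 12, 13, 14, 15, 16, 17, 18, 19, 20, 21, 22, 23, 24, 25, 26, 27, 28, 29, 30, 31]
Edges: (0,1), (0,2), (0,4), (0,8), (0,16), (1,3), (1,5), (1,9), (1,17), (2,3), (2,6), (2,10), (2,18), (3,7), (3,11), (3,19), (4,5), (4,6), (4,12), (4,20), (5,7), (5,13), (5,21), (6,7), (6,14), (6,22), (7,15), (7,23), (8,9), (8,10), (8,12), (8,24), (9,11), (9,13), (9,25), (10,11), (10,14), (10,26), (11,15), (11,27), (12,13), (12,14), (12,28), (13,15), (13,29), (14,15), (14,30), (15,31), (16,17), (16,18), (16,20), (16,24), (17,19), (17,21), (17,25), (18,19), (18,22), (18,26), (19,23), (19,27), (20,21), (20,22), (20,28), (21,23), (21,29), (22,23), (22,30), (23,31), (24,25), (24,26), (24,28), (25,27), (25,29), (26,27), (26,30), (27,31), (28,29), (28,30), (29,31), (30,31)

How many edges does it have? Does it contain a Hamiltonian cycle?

Q_5 has 32 * 5 / 2 = 80 edges.
Q_5 (d >= 2) always has a Hamiltonian cycle: a 5-bit cyclic Gray code visits every vertex exactly once and returns to the start.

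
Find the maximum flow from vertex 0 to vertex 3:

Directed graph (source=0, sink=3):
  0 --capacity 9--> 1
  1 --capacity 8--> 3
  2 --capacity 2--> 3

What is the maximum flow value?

Computing max flow:
  Flow on (0->1): 8/9
  Flow on (1->3): 8/8
Maximum flow = 8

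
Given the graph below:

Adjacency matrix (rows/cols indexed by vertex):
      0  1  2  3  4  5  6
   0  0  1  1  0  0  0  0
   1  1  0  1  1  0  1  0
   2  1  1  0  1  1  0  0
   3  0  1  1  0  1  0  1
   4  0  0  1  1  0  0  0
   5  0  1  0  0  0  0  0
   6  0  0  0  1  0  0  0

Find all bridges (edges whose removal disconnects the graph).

A bridge is an edge whose removal increases the number of connected components.
Bridges found: (1,5), (3,6)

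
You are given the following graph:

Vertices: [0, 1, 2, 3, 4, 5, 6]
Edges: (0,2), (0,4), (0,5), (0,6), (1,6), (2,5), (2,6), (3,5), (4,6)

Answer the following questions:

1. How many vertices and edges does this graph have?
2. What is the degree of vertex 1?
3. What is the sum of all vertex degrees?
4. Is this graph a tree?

Count: 7 vertices, 9 edges.
Vertex 1 has neighbors [6], degree = 1.
Handshaking lemma: 2 * 9 = 18.
A tree on 7 vertices has 6 edges. This graph has 9 edges (3 extra). Not a tree.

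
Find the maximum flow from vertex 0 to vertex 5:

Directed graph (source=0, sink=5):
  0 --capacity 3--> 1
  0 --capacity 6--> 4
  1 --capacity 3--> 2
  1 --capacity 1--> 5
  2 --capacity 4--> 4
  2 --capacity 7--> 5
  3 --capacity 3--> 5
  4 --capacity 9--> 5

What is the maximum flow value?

Computing max flow:
  Flow on (0->1): 3/3
  Flow on (0->4): 6/6
  Flow on (1->2): 2/3
  Flow on (1->5): 1/1
  Flow on (2->5): 2/7
  Flow on (4->5): 6/9
Maximum flow = 9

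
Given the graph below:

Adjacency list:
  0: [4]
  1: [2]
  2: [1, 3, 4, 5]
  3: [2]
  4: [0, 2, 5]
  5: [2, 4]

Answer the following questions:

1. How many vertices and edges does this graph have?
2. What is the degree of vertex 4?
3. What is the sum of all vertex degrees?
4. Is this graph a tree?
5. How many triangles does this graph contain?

Count: 6 vertices, 6 edges.
Vertex 4 has neighbors [0, 2, 5], degree = 3.
Handshaking lemma: 2 * 6 = 12.
A tree on 6 vertices has 5 edges. This graph has 6 edges (1 extra). Not a tree.
Number of triangles = 1.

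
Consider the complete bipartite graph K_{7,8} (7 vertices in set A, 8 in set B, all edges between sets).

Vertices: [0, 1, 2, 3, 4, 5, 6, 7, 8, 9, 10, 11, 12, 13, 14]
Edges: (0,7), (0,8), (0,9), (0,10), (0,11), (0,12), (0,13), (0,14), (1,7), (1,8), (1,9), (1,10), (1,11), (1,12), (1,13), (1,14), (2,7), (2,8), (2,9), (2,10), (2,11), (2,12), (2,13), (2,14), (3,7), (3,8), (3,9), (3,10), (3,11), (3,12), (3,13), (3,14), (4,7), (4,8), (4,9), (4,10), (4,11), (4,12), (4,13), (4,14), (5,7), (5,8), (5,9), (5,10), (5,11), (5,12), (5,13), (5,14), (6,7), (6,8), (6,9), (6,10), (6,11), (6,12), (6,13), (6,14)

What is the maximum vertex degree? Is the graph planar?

Set-A vertices have degree 8; set-B vertices have degree 7. Maximum degree = max(7,8) = 8.
K_{7,8} contains K_{3,3} as a subgraph (since both sides have >= 3 vertices); by Kuratowski's theorem it is not planar.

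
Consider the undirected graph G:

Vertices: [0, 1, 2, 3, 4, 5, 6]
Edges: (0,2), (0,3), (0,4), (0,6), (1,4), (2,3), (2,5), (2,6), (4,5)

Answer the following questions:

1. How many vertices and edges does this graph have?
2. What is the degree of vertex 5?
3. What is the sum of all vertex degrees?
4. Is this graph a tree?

Count: 7 vertices, 9 edges.
Vertex 5 has neighbors [2, 4], degree = 2.
Handshaking lemma: 2 * 9 = 18.
A tree on 7 vertices has 6 edges. This graph has 9 edges (3 extra). Not a tree.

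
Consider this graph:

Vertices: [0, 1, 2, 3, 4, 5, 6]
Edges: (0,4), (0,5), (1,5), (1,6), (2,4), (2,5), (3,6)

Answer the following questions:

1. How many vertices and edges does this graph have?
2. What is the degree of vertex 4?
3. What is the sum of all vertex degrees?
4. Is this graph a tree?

Count: 7 vertices, 7 edges.
Vertex 4 has neighbors [0, 2], degree = 2.
Handshaking lemma: 2 * 7 = 14.
A tree on 7 vertices has 6 edges. This graph has 7 edges (1 extra). Not a tree.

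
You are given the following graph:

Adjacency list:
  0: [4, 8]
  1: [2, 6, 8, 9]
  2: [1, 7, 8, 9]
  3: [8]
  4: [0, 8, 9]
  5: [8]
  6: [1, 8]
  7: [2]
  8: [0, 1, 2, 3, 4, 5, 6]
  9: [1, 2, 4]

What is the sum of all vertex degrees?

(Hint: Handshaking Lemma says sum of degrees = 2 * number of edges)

Count edges: 14 edges.
By Handshaking Lemma: sum of degrees = 2 * 14 = 28.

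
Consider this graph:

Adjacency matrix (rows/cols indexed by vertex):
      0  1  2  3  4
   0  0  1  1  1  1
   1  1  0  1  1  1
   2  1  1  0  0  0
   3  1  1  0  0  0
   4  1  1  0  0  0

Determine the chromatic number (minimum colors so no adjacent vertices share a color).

The graph has a maximum clique of size 3 (lower bound on chromatic number).
A valid 3-coloring: {0: 0, 1: 1, 2: 2, 3: 2, 4: 2}.
Chromatic number = 3.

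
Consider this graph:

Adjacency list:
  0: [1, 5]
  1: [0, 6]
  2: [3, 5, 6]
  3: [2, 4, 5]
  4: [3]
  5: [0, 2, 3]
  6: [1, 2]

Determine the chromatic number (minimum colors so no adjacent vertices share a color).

The graph has a maximum clique of size 3 (lower bound on chromatic number).
A valid 3-coloring: {0: 0, 1: 1, 2: 0, 3: 1, 4: 0, 5: 2, 6: 2}.
Chromatic number = 3.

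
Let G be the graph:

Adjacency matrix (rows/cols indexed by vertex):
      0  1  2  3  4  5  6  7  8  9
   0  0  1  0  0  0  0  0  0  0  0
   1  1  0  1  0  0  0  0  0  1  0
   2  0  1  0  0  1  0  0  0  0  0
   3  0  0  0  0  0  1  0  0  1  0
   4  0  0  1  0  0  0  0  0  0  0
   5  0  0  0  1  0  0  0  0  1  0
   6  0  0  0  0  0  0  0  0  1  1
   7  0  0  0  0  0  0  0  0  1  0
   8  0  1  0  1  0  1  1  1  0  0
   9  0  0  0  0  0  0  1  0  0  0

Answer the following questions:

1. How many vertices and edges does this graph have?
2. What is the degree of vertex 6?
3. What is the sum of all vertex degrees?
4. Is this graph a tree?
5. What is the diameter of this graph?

Count: 10 vertices, 10 edges.
Vertex 6 has neighbors [8, 9], degree = 2.
Handshaking lemma: 2 * 10 = 20.
A tree on 10 vertices has 9 edges. This graph has 10 edges (1 extra). Not a tree.
Diameter (longest shortest path) = 5.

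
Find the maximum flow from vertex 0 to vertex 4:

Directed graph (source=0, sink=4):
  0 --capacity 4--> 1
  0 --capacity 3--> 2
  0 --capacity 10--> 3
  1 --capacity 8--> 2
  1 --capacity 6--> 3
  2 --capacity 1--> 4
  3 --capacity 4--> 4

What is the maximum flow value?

Computing max flow:
  Flow on (0->2): 1/3
  Flow on (0->3): 4/10
  Flow on (2->4): 1/1
  Flow on (3->4): 4/4
Maximum flow = 5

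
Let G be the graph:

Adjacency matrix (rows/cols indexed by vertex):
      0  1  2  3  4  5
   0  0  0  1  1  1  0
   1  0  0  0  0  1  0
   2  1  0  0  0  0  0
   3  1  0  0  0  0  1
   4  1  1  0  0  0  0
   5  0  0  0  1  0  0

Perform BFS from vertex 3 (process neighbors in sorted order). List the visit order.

BFS from vertex 3 (neighbors processed in ascending order):
Visit order: 3, 0, 5, 2, 4, 1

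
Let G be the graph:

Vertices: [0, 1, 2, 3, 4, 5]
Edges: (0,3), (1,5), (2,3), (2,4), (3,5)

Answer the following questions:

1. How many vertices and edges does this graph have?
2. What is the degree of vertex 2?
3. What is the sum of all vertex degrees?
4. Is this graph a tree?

Count: 6 vertices, 5 edges.
Vertex 2 has neighbors [3, 4], degree = 2.
Handshaking lemma: 2 * 5 = 10.
A graph is a tree iff it is connected and has exactly n-1 edges. This graph is connected (all 6 vertices in one component) and has 6-1 = 5 edges. It is a tree.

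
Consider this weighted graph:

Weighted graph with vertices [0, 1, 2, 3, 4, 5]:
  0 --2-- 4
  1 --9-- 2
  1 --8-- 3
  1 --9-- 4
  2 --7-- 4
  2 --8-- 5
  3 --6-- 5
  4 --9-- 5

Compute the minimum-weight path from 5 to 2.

Using Dijkstra's algorithm from vertex 5:
Shortest path: 5 -> 2
Total weight: 8 = 8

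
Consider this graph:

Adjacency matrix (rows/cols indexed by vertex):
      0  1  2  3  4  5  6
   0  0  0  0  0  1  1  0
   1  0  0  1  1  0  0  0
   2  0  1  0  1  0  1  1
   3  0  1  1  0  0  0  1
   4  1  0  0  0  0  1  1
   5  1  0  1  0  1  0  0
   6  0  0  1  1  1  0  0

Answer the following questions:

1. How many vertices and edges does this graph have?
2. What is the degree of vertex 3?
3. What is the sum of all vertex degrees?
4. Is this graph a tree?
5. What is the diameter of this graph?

Count: 7 vertices, 10 edges.
Vertex 3 has neighbors [1, 2, 6], degree = 3.
Handshaking lemma: 2 * 10 = 20.
A tree on 7 vertices has 6 edges. This graph has 10 edges (4 extra). Not a tree.
Diameter (longest shortest path) = 3.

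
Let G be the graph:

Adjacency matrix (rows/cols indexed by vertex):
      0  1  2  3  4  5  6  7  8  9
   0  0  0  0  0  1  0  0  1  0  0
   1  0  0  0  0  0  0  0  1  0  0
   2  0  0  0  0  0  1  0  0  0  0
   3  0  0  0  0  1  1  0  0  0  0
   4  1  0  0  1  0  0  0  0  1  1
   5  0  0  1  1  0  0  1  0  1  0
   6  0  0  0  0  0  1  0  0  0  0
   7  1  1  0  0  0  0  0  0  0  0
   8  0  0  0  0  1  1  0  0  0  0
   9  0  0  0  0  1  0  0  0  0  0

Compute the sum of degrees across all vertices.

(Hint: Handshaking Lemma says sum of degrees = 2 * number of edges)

Count edges: 10 edges.
By Handshaking Lemma: sum of degrees = 2 * 10 = 20.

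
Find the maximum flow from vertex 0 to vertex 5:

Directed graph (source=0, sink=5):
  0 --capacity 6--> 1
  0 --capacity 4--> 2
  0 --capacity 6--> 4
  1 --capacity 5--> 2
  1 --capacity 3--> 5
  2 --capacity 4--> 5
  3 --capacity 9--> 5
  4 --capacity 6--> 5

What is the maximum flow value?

Computing max flow:
  Flow on (0->1): 6/6
  Flow on (0->2): 1/4
  Flow on (0->4): 6/6
  Flow on (1->2): 3/5
  Flow on (1->5): 3/3
  Flow on (2->5): 4/4
  Flow on (4->5): 6/6
Maximum flow = 13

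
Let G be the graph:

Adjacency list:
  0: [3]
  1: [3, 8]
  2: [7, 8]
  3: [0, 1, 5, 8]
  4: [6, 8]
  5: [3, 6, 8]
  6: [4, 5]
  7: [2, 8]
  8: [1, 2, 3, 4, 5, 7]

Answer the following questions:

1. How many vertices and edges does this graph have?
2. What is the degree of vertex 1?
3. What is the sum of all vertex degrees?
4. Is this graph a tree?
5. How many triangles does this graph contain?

Count: 9 vertices, 12 edges.
Vertex 1 has neighbors [3, 8], degree = 2.
Handshaking lemma: 2 * 12 = 24.
A tree on 9 vertices has 8 edges. This graph has 12 edges (4 extra). Not a tree.
Number of triangles = 3.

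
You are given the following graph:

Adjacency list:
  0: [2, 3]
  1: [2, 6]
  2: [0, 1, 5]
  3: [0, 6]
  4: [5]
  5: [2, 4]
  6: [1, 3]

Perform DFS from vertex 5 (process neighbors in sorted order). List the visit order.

DFS from vertex 5 (neighbors processed in ascending order):
Visit order: 5, 2, 0, 3, 6, 1, 4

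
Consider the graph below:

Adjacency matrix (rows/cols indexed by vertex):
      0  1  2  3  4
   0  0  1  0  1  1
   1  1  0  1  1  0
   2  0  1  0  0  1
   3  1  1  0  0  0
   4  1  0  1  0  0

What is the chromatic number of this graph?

The graph has a maximum clique of size 3 (lower bound on chromatic number).
A valid 3-coloring: {0: 0, 1: 1, 2: 0, 3: 2, 4: 1}.
Chromatic number = 3.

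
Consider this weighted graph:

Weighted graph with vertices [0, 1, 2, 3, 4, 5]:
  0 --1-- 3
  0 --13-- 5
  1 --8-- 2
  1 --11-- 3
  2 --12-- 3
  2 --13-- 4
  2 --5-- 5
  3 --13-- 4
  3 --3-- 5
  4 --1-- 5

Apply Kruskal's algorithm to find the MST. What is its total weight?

Applying Kruskal's algorithm (sort edges by weight, add if no cycle):
  Add (0,3) w=1
  Add (4,5) w=1
  Add (3,5) w=3
  Add (2,5) w=5
  Add (1,2) w=8
  Skip (1,3) w=11 (creates cycle)
  Skip (2,3) w=12 (creates cycle)
  Skip (0,5) w=13 (creates cycle)
  Skip (2,4) w=13 (creates cycle)
  Skip (3,4) w=13 (creates cycle)
MST weight = 18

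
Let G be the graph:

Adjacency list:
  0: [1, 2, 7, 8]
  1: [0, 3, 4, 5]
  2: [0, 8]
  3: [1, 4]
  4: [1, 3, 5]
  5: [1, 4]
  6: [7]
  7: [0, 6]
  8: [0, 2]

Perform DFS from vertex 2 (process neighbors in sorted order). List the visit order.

DFS from vertex 2 (neighbors processed in ascending order):
Visit order: 2, 0, 1, 3, 4, 5, 7, 6, 8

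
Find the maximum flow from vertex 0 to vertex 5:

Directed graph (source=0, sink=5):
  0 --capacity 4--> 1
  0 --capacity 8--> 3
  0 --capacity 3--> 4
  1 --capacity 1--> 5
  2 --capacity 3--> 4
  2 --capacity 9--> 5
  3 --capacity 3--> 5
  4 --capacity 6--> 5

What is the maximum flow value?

Computing max flow:
  Flow on (0->1): 1/4
  Flow on (0->3): 3/8
  Flow on (0->4): 3/3
  Flow on (1->5): 1/1
  Flow on (3->5): 3/3
  Flow on (4->5): 3/6
Maximum flow = 7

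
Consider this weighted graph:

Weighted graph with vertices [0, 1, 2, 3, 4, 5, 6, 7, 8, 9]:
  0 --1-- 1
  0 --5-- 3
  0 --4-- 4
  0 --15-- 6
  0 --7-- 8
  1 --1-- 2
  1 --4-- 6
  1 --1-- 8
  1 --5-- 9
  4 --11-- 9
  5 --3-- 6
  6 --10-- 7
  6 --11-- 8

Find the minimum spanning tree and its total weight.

Applying Kruskal's algorithm (sort edges by weight, add if no cycle):
  Add (0,1) w=1
  Add (1,2) w=1
  Add (1,8) w=1
  Add (5,6) w=3
  Add (0,4) w=4
  Add (1,6) w=4
  Add (0,3) w=5
  Add (1,9) w=5
  Skip (0,8) w=7 (creates cycle)
  Add (6,7) w=10
  Skip (4,9) w=11 (creates cycle)
  Skip (6,8) w=11 (creates cycle)
  Skip (0,6) w=15 (creates cycle)
MST weight = 34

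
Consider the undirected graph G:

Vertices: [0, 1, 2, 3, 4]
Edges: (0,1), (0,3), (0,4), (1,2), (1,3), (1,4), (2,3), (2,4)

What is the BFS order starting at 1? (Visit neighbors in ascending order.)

BFS from vertex 1 (neighbors processed in ascending order):
Visit order: 1, 0, 2, 3, 4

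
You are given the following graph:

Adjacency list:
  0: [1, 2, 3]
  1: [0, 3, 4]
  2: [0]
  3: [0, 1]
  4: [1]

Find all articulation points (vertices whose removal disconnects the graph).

An articulation point is a vertex whose removal disconnects the graph.
Articulation points: [0, 1]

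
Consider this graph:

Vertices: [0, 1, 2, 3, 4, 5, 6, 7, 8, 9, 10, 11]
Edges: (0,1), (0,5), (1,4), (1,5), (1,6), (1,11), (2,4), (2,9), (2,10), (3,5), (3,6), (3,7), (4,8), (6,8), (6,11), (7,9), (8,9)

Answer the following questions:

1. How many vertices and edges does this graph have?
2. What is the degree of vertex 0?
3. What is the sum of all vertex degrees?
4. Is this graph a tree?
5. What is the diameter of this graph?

Count: 12 vertices, 17 edges.
Vertex 0 has neighbors [1, 5], degree = 2.
Handshaking lemma: 2 * 17 = 34.
A tree on 12 vertices has 11 edges. This graph has 17 edges (6 extra). Not a tree.
Diameter (longest shortest path) = 4.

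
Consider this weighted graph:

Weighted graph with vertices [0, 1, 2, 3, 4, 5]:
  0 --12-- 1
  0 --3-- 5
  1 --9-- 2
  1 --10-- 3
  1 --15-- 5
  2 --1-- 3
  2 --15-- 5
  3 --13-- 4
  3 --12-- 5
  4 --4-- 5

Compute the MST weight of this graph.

Applying Kruskal's algorithm (sort edges by weight, add if no cycle):
  Add (2,3) w=1
  Add (0,5) w=3
  Add (4,5) w=4
  Add (1,2) w=9
  Skip (1,3) w=10 (creates cycle)
  Add (0,1) w=12
  Skip (3,5) w=12 (creates cycle)
  Skip (3,4) w=13 (creates cycle)
  Skip (1,5) w=15 (creates cycle)
  Skip (2,5) w=15 (creates cycle)
MST weight = 29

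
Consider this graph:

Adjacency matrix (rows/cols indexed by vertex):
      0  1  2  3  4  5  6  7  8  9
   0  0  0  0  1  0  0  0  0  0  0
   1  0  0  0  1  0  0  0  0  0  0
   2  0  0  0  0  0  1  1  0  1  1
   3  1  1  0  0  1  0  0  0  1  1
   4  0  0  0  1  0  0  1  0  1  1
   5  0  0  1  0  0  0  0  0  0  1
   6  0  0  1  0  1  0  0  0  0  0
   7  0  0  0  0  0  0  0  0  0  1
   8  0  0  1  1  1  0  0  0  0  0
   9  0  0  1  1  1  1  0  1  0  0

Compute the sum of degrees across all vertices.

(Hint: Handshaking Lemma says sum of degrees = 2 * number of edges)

Count edges: 14 edges.
By Handshaking Lemma: sum of degrees = 2 * 14 = 28.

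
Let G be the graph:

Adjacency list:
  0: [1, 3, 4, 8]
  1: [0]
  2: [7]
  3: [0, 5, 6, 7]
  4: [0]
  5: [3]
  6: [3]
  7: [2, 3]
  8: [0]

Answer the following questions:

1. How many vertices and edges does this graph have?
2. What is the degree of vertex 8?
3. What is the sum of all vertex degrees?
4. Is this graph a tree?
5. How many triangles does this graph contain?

Count: 9 vertices, 8 edges.
Vertex 8 has neighbors [0], degree = 1.
Handshaking lemma: 2 * 8 = 16.
A graph is a tree iff it is connected and has exactly n-1 edges. This graph is connected (all 9 vertices in one component) and has 9-1 = 8 edges. It is a tree.
Number of triangles = 0.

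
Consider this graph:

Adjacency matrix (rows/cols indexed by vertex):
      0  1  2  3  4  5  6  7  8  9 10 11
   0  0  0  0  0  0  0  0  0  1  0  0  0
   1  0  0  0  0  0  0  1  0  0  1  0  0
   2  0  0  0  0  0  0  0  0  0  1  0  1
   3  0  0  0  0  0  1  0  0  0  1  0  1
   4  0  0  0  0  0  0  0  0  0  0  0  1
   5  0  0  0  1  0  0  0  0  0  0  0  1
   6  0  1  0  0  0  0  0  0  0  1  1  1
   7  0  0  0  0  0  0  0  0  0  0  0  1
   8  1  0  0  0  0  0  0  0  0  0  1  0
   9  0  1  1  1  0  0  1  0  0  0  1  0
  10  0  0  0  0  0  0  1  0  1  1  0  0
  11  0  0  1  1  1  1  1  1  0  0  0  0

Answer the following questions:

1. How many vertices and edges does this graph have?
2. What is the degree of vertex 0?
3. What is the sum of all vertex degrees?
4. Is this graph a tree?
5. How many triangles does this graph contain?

Count: 12 vertices, 16 edges.
Vertex 0 has neighbors [8], degree = 1.
Handshaking lemma: 2 * 16 = 32.
A tree on 12 vertices has 11 edges. This graph has 16 edges (5 extra). Not a tree.
Number of triangles = 3.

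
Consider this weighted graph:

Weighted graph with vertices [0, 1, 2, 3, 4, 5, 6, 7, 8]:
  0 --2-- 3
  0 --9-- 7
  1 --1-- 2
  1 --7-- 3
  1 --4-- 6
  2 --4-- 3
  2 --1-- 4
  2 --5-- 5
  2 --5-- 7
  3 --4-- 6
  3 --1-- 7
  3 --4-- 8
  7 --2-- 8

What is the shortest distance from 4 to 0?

Using Dijkstra's algorithm from vertex 4:
Shortest path: 4 -> 2 -> 3 -> 0
Total weight: 1 + 4 + 2 = 7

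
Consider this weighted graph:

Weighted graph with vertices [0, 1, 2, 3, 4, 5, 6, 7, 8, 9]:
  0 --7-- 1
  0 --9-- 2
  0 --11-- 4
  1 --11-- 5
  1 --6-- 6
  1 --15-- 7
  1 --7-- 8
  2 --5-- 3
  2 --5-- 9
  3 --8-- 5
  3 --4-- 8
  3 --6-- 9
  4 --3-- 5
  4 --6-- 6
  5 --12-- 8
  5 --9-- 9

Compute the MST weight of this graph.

Applying Kruskal's algorithm (sort edges by weight, add if no cycle):
  Add (4,5) w=3
  Add (3,8) w=4
  Add (2,9) w=5
  Add (2,3) w=5
  Add (1,6) w=6
  Skip (3,9) w=6 (creates cycle)
  Add (4,6) w=6
  Add (0,1) w=7
  Add (1,8) w=7
  Skip (3,5) w=8 (creates cycle)
  Skip (0,2) w=9 (creates cycle)
  Skip (5,9) w=9 (creates cycle)
  Skip (0,4) w=11 (creates cycle)
  Skip (1,5) w=11 (creates cycle)
  Skip (5,8) w=12 (creates cycle)
  Add (1,7) w=15
MST weight = 58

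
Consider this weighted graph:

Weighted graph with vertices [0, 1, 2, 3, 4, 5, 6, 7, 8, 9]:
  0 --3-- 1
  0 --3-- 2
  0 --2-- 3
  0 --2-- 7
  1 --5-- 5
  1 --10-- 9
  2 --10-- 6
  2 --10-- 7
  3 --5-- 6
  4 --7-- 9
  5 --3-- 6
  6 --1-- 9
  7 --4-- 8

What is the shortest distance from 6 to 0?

Using Dijkstra's algorithm from vertex 6:
Shortest path: 6 -> 3 -> 0
Total weight: 5 + 2 = 7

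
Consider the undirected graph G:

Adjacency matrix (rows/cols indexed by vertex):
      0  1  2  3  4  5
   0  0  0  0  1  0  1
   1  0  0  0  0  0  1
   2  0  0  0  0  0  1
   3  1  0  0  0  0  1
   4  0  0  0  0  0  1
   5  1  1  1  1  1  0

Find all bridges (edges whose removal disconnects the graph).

A bridge is an edge whose removal increases the number of connected components.
Bridges found: (1,5), (2,5), (4,5)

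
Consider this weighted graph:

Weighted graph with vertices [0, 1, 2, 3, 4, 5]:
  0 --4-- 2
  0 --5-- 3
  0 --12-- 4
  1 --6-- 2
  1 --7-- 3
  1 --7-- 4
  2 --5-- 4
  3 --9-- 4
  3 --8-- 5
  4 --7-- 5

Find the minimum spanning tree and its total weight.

Applying Kruskal's algorithm (sort edges by weight, add if no cycle):
  Add (0,2) w=4
  Add (0,3) w=5
  Add (2,4) w=5
  Add (1,2) w=6
  Skip (1,3) w=7 (creates cycle)
  Skip (1,4) w=7 (creates cycle)
  Add (4,5) w=7
  Skip (3,5) w=8 (creates cycle)
  Skip (3,4) w=9 (creates cycle)
  Skip (0,4) w=12 (creates cycle)
MST weight = 27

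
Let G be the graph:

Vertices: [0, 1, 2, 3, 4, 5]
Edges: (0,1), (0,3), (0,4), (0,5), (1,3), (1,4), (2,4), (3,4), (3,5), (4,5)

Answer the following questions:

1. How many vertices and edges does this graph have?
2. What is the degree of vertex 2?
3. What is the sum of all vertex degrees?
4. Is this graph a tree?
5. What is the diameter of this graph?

Count: 6 vertices, 10 edges.
Vertex 2 has neighbors [4], degree = 1.
Handshaking lemma: 2 * 10 = 20.
A tree on 6 vertices has 5 edges. This graph has 10 edges (5 extra). Not a tree.
Diameter (longest shortest path) = 2.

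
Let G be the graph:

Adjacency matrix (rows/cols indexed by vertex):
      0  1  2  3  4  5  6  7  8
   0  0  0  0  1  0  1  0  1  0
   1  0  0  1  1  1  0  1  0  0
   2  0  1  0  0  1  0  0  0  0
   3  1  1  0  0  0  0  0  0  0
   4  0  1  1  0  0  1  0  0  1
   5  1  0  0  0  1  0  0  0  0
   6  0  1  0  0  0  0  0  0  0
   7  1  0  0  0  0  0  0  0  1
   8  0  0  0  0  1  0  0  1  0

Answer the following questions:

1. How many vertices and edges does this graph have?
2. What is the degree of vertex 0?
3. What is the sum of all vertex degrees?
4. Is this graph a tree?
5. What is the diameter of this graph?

Count: 9 vertices, 11 edges.
Vertex 0 has neighbors [3, 5, 7], degree = 3.
Handshaking lemma: 2 * 11 = 22.
A tree on 9 vertices has 8 edges. This graph has 11 edges (3 extra). Not a tree.
Diameter (longest shortest path) = 4.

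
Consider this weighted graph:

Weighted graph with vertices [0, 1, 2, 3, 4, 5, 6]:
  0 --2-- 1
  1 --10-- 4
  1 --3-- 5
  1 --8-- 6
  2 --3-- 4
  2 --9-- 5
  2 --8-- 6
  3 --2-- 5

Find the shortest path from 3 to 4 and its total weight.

Using Dijkstra's algorithm from vertex 3:
Shortest path: 3 -> 5 -> 2 -> 4
Total weight: 2 + 9 + 3 = 14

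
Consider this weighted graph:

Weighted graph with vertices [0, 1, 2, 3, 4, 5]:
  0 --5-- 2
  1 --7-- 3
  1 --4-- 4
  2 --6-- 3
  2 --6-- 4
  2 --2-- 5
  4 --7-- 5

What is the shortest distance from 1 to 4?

Using Dijkstra's algorithm from vertex 1:
Shortest path: 1 -> 4
Total weight: 4 = 4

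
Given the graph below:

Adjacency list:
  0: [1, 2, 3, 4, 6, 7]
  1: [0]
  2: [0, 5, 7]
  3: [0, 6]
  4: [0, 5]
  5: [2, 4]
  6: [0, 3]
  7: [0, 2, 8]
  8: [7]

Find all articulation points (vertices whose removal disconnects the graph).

An articulation point is a vertex whose removal disconnects the graph.
Articulation points: [0, 7]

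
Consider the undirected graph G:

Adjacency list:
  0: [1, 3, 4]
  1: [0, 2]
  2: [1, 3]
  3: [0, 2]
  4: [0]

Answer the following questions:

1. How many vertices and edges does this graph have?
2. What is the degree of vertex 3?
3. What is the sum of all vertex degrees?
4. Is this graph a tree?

Count: 5 vertices, 5 edges.
Vertex 3 has neighbors [0, 2], degree = 2.
Handshaking lemma: 2 * 5 = 10.
A tree on 5 vertices has 4 edges. This graph has 5 edges (1 extra). Not a tree.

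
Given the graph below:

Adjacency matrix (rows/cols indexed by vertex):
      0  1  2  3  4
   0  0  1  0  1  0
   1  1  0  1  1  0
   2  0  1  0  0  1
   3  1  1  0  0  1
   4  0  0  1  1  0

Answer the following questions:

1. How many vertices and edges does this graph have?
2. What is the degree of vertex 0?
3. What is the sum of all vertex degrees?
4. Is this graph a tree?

Count: 5 vertices, 6 edges.
Vertex 0 has neighbors [1, 3], degree = 2.
Handshaking lemma: 2 * 6 = 12.
A tree on 5 vertices has 4 edges. This graph has 6 edges (2 extra). Not a tree.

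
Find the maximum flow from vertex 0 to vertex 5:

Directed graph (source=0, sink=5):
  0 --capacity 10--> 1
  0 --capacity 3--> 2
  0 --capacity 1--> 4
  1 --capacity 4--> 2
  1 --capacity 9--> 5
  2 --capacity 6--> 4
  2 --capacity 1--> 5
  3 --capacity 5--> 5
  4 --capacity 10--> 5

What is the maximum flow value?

Computing max flow:
  Flow on (0->1): 10/10
  Flow on (0->2): 3/3
  Flow on (0->4): 1/1
  Flow on (1->2): 1/4
  Flow on (1->5): 9/9
  Flow on (2->4): 3/6
  Flow on (2->5): 1/1
  Flow on (4->5): 4/10
Maximum flow = 14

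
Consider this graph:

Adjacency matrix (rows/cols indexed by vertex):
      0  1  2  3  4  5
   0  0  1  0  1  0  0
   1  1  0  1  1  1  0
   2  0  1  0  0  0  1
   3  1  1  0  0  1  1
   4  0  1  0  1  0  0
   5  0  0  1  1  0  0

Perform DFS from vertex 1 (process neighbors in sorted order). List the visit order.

DFS from vertex 1 (neighbors processed in ascending order):
Visit order: 1, 0, 3, 4, 5, 2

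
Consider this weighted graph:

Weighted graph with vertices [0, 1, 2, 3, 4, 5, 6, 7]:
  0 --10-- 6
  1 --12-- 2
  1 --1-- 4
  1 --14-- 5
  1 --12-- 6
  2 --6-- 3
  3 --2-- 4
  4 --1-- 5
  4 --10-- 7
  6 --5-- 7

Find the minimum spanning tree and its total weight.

Applying Kruskal's algorithm (sort edges by weight, add if no cycle):
  Add (1,4) w=1
  Add (4,5) w=1
  Add (3,4) w=2
  Add (6,7) w=5
  Add (2,3) w=6
  Add (0,6) w=10
  Add (4,7) w=10
  Skip (1,6) w=12 (creates cycle)
  Skip (1,2) w=12 (creates cycle)
  Skip (1,5) w=14 (creates cycle)
MST weight = 35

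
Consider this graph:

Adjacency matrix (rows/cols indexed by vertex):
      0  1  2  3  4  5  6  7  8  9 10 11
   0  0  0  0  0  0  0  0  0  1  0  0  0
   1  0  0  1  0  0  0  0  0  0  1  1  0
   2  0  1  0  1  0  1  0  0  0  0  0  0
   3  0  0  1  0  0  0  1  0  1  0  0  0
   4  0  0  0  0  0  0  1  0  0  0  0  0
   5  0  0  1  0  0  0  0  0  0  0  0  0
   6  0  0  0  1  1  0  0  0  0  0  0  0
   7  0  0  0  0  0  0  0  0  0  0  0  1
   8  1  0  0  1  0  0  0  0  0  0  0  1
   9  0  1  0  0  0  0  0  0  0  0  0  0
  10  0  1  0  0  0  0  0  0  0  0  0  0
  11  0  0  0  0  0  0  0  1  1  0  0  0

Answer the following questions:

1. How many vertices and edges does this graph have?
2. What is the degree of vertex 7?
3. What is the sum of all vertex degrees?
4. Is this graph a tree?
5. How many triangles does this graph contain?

Count: 12 vertices, 11 edges.
Vertex 7 has neighbors [11], degree = 1.
Handshaking lemma: 2 * 11 = 22.
A graph is a tree iff it is connected and has exactly n-1 edges. This graph is connected (all 12 vertices in one component) and has 12-1 = 11 edges. It is a tree.
Number of triangles = 0.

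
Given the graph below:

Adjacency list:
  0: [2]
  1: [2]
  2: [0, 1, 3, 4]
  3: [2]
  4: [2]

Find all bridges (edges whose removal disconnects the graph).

A bridge is an edge whose removal increases the number of connected components.
Bridges found: (0,2), (1,2), (2,3), (2,4)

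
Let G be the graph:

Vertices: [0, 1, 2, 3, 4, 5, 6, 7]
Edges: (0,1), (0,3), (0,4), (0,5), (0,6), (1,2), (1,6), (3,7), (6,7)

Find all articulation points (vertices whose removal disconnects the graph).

An articulation point is a vertex whose removal disconnects the graph.
Articulation points: [0, 1]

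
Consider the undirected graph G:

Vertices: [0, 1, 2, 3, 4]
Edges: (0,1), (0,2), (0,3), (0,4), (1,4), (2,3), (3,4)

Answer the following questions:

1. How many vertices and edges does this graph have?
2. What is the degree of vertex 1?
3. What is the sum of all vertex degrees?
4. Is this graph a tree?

Count: 5 vertices, 7 edges.
Vertex 1 has neighbors [0, 4], degree = 2.
Handshaking lemma: 2 * 7 = 14.
A tree on 5 vertices has 4 edges. This graph has 7 edges (3 extra). Not a tree.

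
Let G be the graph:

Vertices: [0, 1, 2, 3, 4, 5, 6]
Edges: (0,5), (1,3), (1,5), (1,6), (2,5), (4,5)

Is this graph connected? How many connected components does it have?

Checking connectivity: the graph has 1 connected component(s).
All vertices are reachable from each other. The graph IS connected.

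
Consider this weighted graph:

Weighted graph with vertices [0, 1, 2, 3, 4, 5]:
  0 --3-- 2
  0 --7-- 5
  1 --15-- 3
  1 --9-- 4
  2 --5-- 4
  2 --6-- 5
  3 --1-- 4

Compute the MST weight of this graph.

Applying Kruskal's algorithm (sort edges by weight, add if no cycle):
  Add (3,4) w=1
  Add (0,2) w=3
  Add (2,4) w=5
  Add (2,5) w=6
  Skip (0,5) w=7 (creates cycle)
  Add (1,4) w=9
  Skip (1,3) w=15 (creates cycle)
MST weight = 24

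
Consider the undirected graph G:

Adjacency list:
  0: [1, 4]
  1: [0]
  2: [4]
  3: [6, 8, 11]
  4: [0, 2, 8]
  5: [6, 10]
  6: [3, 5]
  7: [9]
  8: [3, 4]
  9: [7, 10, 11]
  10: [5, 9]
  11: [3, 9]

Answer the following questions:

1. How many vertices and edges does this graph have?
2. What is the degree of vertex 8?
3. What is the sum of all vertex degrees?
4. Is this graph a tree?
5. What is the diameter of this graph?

Count: 12 vertices, 12 edges.
Vertex 8 has neighbors [3, 4], degree = 2.
Handshaking lemma: 2 * 12 = 24.
A tree on 12 vertices has 11 edges. This graph has 12 edges (1 extra). Not a tree.
Diameter (longest shortest path) = 7.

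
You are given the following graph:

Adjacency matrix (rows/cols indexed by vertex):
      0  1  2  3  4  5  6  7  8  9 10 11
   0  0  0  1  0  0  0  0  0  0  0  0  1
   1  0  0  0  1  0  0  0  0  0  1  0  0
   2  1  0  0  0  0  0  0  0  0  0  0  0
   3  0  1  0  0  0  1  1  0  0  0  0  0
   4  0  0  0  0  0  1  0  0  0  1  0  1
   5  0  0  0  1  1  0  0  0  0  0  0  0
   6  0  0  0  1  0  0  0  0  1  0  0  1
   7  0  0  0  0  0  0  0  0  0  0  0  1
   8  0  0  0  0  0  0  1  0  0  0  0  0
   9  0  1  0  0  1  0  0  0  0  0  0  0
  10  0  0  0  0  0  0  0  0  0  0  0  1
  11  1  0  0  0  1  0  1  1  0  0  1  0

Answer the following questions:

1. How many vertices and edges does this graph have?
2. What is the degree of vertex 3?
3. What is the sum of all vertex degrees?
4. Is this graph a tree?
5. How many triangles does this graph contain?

Count: 12 vertices, 13 edges.
Vertex 3 has neighbors [1, 5, 6], degree = 3.
Handshaking lemma: 2 * 13 = 26.
A tree on 12 vertices has 11 edges. This graph has 13 edges (2 extra). Not a tree.
Number of triangles = 0.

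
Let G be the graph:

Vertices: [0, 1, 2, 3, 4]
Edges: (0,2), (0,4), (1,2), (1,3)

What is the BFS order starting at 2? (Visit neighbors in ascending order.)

BFS from vertex 2 (neighbors processed in ascending order):
Visit order: 2, 0, 1, 4, 3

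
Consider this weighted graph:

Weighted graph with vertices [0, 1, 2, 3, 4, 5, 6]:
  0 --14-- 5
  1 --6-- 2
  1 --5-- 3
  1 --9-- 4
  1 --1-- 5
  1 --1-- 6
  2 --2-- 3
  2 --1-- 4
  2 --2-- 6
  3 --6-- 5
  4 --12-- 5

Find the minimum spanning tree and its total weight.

Applying Kruskal's algorithm (sort edges by weight, add if no cycle):
  Add (1,5) w=1
  Add (1,6) w=1
  Add (2,4) w=1
  Add (2,6) w=2
  Add (2,3) w=2
  Skip (1,3) w=5 (creates cycle)
  Skip (1,2) w=6 (creates cycle)
  Skip (3,5) w=6 (creates cycle)
  Skip (1,4) w=9 (creates cycle)
  Skip (4,5) w=12 (creates cycle)
  Add (0,5) w=14
MST weight = 21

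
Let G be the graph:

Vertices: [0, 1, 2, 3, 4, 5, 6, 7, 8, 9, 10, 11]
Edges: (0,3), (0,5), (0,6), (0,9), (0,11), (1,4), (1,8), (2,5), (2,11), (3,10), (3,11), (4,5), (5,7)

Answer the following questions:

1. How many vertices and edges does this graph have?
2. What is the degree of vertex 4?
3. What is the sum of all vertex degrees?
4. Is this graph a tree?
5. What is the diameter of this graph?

Count: 12 vertices, 13 edges.
Vertex 4 has neighbors [1, 5], degree = 2.
Handshaking lemma: 2 * 13 = 26.
A tree on 12 vertices has 11 edges. This graph has 13 edges (2 extra). Not a tree.
Diameter (longest shortest path) = 6.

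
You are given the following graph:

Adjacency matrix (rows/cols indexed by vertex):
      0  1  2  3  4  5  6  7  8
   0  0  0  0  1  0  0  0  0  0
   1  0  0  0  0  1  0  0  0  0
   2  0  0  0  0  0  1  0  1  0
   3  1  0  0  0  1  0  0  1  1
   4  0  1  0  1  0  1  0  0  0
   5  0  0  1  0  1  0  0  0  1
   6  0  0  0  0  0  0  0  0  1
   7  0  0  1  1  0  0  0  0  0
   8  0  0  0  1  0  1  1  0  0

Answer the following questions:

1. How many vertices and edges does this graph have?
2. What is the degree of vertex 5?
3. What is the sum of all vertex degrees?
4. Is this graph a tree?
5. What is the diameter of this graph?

Count: 9 vertices, 10 edges.
Vertex 5 has neighbors [2, 4, 8], degree = 3.
Handshaking lemma: 2 * 10 = 20.
A tree on 9 vertices has 8 edges. This graph has 10 edges (2 extra). Not a tree.
Diameter (longest shortest path) = 4.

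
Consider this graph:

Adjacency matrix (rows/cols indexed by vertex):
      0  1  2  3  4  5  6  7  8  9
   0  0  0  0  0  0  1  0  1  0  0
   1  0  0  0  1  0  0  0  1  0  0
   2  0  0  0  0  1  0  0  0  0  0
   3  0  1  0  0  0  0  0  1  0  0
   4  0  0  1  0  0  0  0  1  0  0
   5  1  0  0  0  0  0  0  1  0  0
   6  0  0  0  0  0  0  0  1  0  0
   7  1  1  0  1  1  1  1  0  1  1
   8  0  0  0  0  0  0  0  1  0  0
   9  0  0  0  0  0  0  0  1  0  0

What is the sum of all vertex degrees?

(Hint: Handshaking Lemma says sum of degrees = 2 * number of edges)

Count edges: 11 edges.
By Handshaking Lemma: sum of degrees = 2 * 11 = 22.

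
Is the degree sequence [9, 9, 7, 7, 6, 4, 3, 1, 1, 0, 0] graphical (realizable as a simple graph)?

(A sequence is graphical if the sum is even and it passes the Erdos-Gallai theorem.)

Sum of degrees = 47. Sum is odd, so the sequence is NOT graphical.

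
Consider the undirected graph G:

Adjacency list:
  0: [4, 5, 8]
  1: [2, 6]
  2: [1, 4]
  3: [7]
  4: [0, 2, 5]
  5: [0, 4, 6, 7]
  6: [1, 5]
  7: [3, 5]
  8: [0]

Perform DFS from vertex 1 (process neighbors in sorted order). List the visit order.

DFS from vertex 1 (neighbors processed in ascending order):
Visit order: 1, 2, 4, 0, 5, 6, 7, 3, 8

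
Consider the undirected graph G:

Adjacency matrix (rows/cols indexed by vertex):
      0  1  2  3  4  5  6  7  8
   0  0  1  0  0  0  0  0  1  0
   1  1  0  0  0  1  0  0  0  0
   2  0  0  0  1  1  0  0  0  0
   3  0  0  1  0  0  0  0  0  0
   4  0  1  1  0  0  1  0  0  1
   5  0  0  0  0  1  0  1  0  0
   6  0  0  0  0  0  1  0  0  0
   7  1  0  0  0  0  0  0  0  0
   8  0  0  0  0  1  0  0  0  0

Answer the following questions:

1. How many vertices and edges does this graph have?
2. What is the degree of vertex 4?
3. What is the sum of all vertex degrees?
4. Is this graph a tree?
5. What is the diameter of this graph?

Count: 9 vertices, 8 edges.
Vertex 4 has neighbors [1, 2, 5, 8], degree = 4.
Handshaking lemma: 2 * 8 = 16.
A graph is a tree iff it is connected and has exactly n-1 edges. This graph is connected (all 9 vertices in one component) and has 9-1 = 8 edges. It is a tree.
Diameter (longest shortest path) = 5.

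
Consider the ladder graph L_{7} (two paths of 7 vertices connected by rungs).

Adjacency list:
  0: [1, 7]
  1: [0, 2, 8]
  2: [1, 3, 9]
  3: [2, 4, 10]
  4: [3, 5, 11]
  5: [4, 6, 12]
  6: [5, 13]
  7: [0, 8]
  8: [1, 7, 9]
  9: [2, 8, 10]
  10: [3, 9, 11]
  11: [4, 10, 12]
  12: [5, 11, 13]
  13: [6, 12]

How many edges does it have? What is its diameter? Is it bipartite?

Ladder graph L_{7}: 7 rungs + 2 * (7-1) path edges = 7 + 12 = 19 edges.
Diameter = 7.
Ladder graphs are bipartite (alternating coloring along each path).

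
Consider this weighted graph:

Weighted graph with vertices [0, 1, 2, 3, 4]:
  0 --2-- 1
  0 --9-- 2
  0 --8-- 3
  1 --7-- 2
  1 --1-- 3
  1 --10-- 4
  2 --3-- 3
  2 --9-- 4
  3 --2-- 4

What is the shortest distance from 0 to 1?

Using Dijkstra's algorithm from vertex 0:
Shortest path: 0 -> 1
Total weight: 2 = 2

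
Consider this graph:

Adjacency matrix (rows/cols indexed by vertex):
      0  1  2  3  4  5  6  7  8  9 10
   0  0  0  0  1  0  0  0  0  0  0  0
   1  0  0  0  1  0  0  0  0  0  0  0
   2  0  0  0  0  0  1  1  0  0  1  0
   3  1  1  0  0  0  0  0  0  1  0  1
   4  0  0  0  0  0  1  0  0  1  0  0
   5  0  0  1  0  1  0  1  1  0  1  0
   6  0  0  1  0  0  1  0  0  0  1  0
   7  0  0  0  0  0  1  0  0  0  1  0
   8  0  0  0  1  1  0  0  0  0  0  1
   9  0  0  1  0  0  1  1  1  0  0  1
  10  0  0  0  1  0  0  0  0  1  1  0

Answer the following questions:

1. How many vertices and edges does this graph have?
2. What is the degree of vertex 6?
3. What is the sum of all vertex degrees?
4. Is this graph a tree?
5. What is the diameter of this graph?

Count: 11 vertices, 16 edges.
Vertex 6 has neighbors [2, 5, 9], degree = 3.
Handshaking lemma: 2 * 16 = 32.
A tree on 11 vertices has 10 edges. This graph has 16 edges (6 extra). Not a tree.
Diameter (longest shortest path) = 4.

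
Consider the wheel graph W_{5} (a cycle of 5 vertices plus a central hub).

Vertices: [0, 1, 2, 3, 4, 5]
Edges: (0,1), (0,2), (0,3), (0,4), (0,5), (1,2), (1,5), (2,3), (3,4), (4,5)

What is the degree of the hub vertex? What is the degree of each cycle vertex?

The hub connects to all 5 cycle vertices, so deg(hub) = 5.
Each cycle vertex connects to 2 neighbors on the cycle plus the hub, so deg(cycle vertex) = 3.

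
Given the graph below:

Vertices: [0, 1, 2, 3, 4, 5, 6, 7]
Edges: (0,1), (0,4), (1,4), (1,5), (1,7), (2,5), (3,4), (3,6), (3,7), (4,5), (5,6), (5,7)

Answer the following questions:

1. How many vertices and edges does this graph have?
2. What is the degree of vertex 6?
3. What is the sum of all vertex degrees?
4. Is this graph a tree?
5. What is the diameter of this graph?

Count: 8 vertices, 12 edges.
Vertex 6 has neighbors [3, 5], degree = 2.
Handshaking lemma: 2 * 12 = 24.
A tree on 8 vertices has 7 edges. This graph has 12 edges (5 extra). Not a tree.
Diameter (longest shortest path) = 3.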